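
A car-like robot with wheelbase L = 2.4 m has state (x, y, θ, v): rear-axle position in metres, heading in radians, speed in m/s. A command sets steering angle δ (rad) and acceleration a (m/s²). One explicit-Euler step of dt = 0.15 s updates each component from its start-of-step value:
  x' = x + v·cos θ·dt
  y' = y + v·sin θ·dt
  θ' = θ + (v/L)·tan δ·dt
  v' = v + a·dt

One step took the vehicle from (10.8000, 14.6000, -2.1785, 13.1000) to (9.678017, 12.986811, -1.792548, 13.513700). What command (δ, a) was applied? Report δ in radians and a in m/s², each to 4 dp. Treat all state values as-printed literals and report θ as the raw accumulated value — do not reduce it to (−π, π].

a = (v'−v)/dt = (0.413700)/0.15 = 2.7580
Δθ = θ'−θ = 0.385952;  (v·dt/L) = 13.1000·0.15/2.4 = 0.818750
tan δ = Δθ·L/(v·dt) = 0.471392  →  δ = 0.4405

δ = 0.4405, a = 2.7580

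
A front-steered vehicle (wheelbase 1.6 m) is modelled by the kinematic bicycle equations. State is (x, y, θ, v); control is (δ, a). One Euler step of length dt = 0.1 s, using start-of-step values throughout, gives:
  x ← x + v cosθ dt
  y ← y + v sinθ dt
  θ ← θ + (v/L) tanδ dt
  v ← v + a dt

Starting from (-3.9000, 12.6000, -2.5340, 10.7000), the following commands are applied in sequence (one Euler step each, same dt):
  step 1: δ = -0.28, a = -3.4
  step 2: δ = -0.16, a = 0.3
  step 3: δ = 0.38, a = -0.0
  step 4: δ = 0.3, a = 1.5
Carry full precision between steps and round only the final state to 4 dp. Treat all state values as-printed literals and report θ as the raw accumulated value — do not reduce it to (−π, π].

after step 1 (δ=-0.28, a=-3.4): (-4.778496, 11.989145, -2.726302, 10.360000)
after step 2 (δ=-0.16, a=0.3): (-5.726436, 11.571165, -2.830795, 10.390000)
after step 3 (δ=0.38, a=-0.0): (-6.715657, 11.253420, -2.571427, 10.390000)
after step 4 (δ=0.3, a=1.5): (-7.590299, 10.692597, -2.370551, 10.540000)

(-7.5903, 10.6926, -2.3706, 10.5400)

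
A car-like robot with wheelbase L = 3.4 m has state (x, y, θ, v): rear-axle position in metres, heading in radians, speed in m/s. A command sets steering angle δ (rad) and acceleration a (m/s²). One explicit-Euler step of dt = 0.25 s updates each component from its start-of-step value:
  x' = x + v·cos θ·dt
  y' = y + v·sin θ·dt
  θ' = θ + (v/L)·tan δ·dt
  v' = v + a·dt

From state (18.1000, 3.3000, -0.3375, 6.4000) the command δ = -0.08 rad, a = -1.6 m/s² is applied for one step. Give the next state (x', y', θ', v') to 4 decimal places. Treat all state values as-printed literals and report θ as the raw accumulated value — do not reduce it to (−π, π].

(19.6097, 2.7702, -0.3752, 6.0000)

x' = 18.1000 + 6.4000·cos(-0.3375)·0.25 = 19.6097
y' = 3.3000 + 6.4000·sin(-0.3375)·0.25 = 2.7702
θ' = -0.3375 + (6.4000/3.4)·tan(-0.08)·0.25 = -0.3752
v' = 6.4000 − 1.6000·0.25 = 6.0000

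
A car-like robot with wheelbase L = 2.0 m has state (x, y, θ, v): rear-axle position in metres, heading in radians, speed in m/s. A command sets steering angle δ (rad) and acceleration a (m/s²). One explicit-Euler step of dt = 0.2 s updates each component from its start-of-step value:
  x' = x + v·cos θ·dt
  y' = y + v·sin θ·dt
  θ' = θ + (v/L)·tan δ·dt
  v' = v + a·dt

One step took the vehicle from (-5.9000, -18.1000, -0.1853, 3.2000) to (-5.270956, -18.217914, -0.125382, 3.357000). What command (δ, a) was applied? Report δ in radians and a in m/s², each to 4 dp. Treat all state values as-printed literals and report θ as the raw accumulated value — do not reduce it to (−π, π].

δ = 0.1851, a = 0.7850

a = (v'−v)/dt = (0.157000)/0.2 = 0.7850
Δθ = θ'−θ = 0.059918;  (v·dt/L) = 3.2000·0.2/2.0 = 0.320000
tan δ = Δθ·L/(v·dt) = 0.187244  →  δ = 0.1851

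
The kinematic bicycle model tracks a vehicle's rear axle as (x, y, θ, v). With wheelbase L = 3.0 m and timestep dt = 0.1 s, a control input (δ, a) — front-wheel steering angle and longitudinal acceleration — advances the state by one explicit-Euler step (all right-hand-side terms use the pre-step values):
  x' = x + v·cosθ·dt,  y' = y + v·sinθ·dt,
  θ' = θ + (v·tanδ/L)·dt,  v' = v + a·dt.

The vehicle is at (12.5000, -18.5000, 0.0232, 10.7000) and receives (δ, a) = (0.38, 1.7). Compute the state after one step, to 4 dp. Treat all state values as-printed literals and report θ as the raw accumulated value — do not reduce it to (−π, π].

(13.5697, -18.4752, 0.1657, 10.8700)

x' = 12.5000 + 10.7000·cos(0.0232)·0.1 = 13.5697
y' = -18.5000 + 10.7000·sin(0.0232)·0.1 = -18.4752
θ' = 0.0232 + (10.7000/3.0)·tan(0.38)·0.1 = 0.1657
v' = 10.7000 + 1.7000·0.1 = 10.8700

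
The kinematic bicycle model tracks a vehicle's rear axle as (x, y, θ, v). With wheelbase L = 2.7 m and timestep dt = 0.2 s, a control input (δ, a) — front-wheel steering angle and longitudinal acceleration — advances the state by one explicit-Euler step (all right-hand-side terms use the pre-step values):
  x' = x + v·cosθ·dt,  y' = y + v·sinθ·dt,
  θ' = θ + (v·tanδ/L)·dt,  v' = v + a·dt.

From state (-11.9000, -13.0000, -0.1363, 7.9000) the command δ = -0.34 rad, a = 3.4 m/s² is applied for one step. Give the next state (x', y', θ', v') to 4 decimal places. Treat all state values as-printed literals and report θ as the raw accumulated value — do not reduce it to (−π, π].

(-10.3347, -13.2147, -0.3433, 8.5800)

x' = -11.9000 + 7.9000·cos(-0.1363)·0.2 = -10.3347
y' = -13.0000 + 7.9000·sin(-0.1363)·0.2 = -13.2147
θ' = -0.1363 + (7.9000/2.7)·tan(-0.34)·0.2 = -0.3433
v' = 7.9000 + 3.4000·0.2 = 8.5800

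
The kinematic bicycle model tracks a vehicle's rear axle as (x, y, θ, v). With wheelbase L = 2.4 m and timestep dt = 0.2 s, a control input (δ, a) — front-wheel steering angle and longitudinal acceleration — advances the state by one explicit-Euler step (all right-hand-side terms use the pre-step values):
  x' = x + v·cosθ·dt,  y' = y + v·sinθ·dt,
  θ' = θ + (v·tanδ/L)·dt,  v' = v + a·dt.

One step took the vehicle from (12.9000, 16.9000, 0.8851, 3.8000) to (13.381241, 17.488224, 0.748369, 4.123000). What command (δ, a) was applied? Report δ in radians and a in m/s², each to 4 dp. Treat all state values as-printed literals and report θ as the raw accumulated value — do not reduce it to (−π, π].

a = (v'−v)/dt = (0.323000)/0.2 = 1.6150
Δθ = θ'−θ = -0.136731;  (v·dt/L) = 3.8000·0.2/2.4 = 0.316667
tan δ = Δθ·L/(v·dt) = -0.431782  →  δ = -0.4076

δ = -0.4076, a = 1.6150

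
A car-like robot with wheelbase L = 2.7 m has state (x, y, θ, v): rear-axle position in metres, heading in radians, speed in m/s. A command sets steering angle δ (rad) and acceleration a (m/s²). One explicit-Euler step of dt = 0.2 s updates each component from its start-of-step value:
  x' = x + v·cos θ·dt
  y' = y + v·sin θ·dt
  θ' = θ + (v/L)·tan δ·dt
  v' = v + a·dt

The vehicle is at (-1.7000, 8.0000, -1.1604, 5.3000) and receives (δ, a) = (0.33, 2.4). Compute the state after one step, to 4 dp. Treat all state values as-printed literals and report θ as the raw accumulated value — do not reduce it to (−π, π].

(-1.2771, 7.0280, -1.0259, 5.7800)

x' = -1.7000 + 5.3000·cos(-1.1604)·0.2 = -1.2771
y' = 8.0000 + 5.3000·sin(-1.1604)·0.2 = 7.0280
θ' = -1.1604 + (5.3000/2.7)·tan(0.33)·0.2 = -1.0259
v' = 5.3000 + 2.4000·0.2 = 5.7800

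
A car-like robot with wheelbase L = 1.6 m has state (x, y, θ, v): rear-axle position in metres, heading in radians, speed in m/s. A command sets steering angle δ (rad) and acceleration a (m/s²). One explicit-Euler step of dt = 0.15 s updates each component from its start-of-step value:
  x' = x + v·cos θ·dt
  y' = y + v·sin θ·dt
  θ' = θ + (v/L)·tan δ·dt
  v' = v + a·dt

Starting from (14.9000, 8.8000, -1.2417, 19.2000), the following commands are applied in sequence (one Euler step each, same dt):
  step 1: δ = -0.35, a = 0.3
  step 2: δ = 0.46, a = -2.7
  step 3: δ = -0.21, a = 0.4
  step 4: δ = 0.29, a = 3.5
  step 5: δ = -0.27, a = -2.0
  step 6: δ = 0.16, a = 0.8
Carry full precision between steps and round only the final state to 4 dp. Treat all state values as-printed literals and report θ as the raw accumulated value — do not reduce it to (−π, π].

after step 1 (δ=-0.35, a=0.3): (15.830781, 6.074556, -1.898751, 19.245000)
after step 2 (δ=0.46, a=-2.7): (14.900937, 3.341661, -1.004853, 18.840000)
after step 3 (δ=-0.21, a=0.4): (16.416272, 0.956281, -1.381316, 18.900000)
after step 4 (δ=0.29, a=3.5): (16.950240, -1.827979, -0.852566, 19.425000)
after step 5 (δ=-0.27, a=-2.0): (18.867642, -4.021949, -1.356569, 19.125000)
after step 6 (δ=0.16, a=0.8): (19.477518, -6.825122, -1.067220, 19.245000)

(19.4775, -6.8251, -1.0672, 19.2450)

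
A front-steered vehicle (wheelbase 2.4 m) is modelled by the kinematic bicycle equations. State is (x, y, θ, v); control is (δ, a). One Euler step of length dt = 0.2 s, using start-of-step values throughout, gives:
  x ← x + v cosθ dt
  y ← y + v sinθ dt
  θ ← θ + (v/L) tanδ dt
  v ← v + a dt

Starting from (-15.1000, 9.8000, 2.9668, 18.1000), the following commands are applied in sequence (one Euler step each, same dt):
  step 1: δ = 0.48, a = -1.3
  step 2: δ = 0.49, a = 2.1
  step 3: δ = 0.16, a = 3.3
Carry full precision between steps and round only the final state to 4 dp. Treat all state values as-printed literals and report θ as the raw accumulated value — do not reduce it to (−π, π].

(-22.1968, 4.7832, 4.7906, 18.9200)

after step 1 (δ=0.48, a=-1.3): (-18.664841, 10.429532, 3.752055, 17.840000)
after step 2 (δ=0.49, a=2.1): (-21.588400, 8.384190, 4.545025, 18.260000)
after step 3 (δ=0.16, a=3.3): (-22.196764, 4.783218, 4.790591, 18.920000)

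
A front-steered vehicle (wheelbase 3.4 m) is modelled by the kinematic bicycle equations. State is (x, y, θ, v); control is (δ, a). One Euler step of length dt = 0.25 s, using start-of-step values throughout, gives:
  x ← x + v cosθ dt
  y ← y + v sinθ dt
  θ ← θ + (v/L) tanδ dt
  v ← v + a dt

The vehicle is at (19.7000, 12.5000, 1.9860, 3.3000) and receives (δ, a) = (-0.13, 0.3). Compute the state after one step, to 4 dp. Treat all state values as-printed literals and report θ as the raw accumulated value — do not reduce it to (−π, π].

x' = 19.7000 + 3.3000·cos(1.9860)·0.25 = 19.3672
y' = 12.5000 + 3.3000·sin(1.9860)·0.25 = 13.2549
θ' = 1.9860 + (3.3000/3.4)·tan(-0.13)·0.25 = 1.9543
v' = 3.3000 + 0.3000·0.25 = 3.3750

(19.3672, 13.2549, 1.9543, 3.3750)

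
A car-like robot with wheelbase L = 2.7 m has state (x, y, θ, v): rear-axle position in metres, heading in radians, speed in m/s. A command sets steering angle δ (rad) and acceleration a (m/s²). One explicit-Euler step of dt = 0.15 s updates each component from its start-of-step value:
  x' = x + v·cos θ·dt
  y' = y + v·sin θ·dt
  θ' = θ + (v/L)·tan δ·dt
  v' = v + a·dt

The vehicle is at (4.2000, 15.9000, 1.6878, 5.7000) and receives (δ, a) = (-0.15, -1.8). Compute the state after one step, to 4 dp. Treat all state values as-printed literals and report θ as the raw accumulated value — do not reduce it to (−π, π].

(4.1002, 16.7492, 1.6399, 5.4300)

x' = 4.2000 + 5.7000·cos(1.6878)·0.15 = 4.1002
y' = 15.9000 + 5.7000·sin(1.6878)·0.15 = 16.7492
θ' = 1.6878 + (5.7000/2.7)·tan(-0.15)·0.15 = 1.6399
v' = 5.7000 − 1.8000·0.15 = 5.4300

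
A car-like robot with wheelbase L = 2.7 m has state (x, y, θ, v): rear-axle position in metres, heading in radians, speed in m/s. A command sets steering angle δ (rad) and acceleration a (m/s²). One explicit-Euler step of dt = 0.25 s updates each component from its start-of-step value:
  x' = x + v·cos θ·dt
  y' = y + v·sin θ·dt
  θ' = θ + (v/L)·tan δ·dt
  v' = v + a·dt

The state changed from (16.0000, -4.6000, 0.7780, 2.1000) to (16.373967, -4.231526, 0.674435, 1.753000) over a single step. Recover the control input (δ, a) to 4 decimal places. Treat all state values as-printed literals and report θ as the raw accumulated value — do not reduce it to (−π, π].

a = (v'−v)/dt = (-0.347000)/0.25 = -1.3880
Δθ = θ'−θ = -0.103565;  (v·dt/L) = 2.1000·0.25/2.7 = 0.194444
tan δ = Δθ·L/(v·dt) = -0.532620  →  δ = -0.4894

δ = -0.4894, a = -1.3880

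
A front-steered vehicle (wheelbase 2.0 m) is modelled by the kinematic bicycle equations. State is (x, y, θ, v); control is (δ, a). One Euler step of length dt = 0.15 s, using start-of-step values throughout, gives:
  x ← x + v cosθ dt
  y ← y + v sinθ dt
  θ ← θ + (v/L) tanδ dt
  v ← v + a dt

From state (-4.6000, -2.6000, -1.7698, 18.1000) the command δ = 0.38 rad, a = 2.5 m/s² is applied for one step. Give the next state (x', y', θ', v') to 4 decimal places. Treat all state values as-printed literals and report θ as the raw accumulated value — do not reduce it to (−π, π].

(-5.1367, -5.2614, -1.2276, 18.4750)

x' = -4.6000 + 18.1000·cos(-1.7698)·0.15 = -5.1367
y' = -2.6000 + 18.1000·sin(-1.7698)·0.15 = -5.2614
θ' = -1.7698 + (18.1000/2.0)·tan(0.38)·0.15 = -1.2276
v' = 18.1000 + 2.5000·0.15 = 18.4750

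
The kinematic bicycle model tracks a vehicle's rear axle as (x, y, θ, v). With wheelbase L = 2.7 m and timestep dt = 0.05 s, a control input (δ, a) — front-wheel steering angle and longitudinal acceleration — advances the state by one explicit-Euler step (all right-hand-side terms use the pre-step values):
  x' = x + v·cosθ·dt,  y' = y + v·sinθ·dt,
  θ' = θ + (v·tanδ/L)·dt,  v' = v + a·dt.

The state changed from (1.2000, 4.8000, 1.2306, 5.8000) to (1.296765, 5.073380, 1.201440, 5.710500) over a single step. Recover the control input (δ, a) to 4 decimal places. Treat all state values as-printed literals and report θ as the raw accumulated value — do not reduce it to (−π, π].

δ = -0.2651, a = -1.7900

a = (v'−v)/dt = (-0.089500)/0.05 = -1.7900
Δθ = θ'−θ = -0.029160;  (v·dt/L) = 5.8000·0.05/2.7 = 0.107407
tan δ = Δθ·L/(v·dt) = -0.271490  →  δ = -0.2651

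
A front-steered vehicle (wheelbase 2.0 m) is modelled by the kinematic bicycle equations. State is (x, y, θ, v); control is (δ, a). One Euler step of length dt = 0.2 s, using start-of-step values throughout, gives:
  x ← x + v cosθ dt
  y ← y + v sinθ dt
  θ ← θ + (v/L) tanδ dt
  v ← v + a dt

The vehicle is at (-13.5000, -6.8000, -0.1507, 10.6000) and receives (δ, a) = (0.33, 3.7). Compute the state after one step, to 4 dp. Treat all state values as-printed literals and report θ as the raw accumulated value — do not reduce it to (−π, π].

x' = -13.5000 + 10.6000·cos(-0.1507)·0.2 = -11.4040
y' = -6.8000 + 10.6000·sin(-0.1507)·0.2 = -7.1183
θ' = -0.1507 + (10.6000/2.0)·tan(0.33)·0.2 = 0.2124
v' = 10.6000 + 3.7000·0.2 = 11.3400

(-11.4040, -7.1183, 0.2124, 11.3400)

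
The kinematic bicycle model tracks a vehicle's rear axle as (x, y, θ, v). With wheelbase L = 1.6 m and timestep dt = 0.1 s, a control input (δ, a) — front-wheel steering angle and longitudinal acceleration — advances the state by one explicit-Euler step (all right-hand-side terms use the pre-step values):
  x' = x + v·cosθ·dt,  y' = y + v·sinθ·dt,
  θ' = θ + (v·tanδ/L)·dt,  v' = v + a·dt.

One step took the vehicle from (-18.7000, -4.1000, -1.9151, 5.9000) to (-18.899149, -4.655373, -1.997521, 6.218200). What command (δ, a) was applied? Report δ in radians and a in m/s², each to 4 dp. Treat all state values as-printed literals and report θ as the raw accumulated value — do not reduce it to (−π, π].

a = (v'−v)/dt = (0.318200)/0.1 = 3.1820
Δθ = θ'−θ = -0.082421;  (v·dt/L) = 5.9000·0.1/1.6 = 0.368750
tan δ = Δθ·L/(v·dt) = -0.223515  →  δ = -0.2199

δ = -0.2199, a = 3.1820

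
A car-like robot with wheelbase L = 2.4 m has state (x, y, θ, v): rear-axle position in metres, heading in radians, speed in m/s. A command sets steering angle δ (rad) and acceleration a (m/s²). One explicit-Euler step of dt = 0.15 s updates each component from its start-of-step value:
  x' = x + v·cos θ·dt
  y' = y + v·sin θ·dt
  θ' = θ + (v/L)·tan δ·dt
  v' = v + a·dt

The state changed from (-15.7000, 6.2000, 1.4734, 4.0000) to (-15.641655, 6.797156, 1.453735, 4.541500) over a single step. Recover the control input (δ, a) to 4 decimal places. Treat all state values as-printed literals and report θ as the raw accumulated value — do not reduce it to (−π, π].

a = (v'−v)/dt = (0.541500)/0.15 = 3.6100
Δθ = θ'−θ = -0.019665;  (v·dt/L) = 4.0000·0.15/2.4 = 0.250000
tan δ = Δθ·L/(v·dt) = -0.078660  →  δ = -0.0785

δ = -0.0785, a = 3.6100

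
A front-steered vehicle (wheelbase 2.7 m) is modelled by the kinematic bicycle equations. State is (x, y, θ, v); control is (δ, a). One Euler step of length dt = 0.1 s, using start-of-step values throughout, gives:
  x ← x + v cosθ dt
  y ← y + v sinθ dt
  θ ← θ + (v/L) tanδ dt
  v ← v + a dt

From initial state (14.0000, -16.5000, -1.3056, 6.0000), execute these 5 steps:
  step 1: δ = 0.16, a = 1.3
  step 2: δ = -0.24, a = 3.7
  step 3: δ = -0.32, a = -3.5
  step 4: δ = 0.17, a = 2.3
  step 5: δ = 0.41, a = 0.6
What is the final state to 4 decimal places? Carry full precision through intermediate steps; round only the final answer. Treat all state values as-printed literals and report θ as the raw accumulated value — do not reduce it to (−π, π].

(14.7282, -19.5262, -1.2633, 6.4400)

after step 1 (δ=0.16, a=1.3): (14.157259, -17.079025, -1.269738, 6.130000)
after step 2 (δ=-0.24, a=3.7): (14.339033, -17.664454, -1.325298, 6.500000)
after step 3 (δ=-0.32, a=-3.5): (14.497009, -18.294964, -1.405077, 6.150000)
after step 4 (δ=0.17, a=2.3): (14.598461, -18.901539, -1.365977, 6.380000)
after step 5 (δ=0.41, a=0.6): (14.728224, -19.526203, -1.263275, 6.440000)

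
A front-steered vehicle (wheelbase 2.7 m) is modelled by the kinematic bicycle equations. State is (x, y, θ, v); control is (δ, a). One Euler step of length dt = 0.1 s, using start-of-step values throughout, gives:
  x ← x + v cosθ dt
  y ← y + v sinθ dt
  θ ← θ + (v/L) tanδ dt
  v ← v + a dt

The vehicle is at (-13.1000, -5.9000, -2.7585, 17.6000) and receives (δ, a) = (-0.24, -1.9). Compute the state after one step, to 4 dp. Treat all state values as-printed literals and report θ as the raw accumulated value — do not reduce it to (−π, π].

(-14.7324, -6.5579, -2.9180, 17.4100)

x' = -13.1000 + 17.6000·cos(-2.7585)·0.1 = -14.7324
y' = -5.9000 + 17.6000·sin(-2.7585)·0.1 = -6.5579
θ' = -2.7585 + (17.6000/2.7)·tan(-0.24)·0.1 = -2.9180
v' = 17.6000 − 1.9000·0.1 = 17.4100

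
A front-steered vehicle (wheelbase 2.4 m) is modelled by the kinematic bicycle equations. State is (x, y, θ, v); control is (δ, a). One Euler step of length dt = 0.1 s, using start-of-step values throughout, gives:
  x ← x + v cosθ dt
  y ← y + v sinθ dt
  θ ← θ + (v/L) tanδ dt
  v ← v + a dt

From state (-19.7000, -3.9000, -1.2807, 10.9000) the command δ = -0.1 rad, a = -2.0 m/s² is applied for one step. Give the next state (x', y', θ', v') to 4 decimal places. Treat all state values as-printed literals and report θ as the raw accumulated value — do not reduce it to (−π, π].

x' = -19.7000 + 10.9000·cos(-1.2807)·0.1 = -19.3882
y' = -3.9000 + 10.9000·sin(-1.2807)·0.1 = -4.9445
θ' = -1.2807 + (10.9000/2.4)·tan(-0.1)·0.1 = -1.3263
v' = 10.9000 − 2.0000·0.1 = 10.7000

(-19.3882, -4.9445, -1.3263, 10.7000)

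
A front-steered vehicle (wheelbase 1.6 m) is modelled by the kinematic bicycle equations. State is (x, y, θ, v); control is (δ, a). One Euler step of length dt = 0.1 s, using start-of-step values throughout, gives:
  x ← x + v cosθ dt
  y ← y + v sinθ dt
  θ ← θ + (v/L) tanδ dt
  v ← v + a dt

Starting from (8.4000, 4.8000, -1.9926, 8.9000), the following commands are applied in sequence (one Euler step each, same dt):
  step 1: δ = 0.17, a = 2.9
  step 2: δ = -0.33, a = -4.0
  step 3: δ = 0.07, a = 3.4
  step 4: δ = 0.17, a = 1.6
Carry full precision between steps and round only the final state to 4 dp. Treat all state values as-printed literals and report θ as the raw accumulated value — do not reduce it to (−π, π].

(6.8767, 1.5481, -1.9574, 9.2900)

after step 1 (δ=0.17, a=2.9): (8.035628, 3.988007, -1.897116, 9.190000)
after step 2 (δ=-0.33, a=-4.0): (7.741034, 3.117504, -2.093854, 8.790000)
after step 3 (δ=0.07, a=3.4): (7.301947, 2.356029, -2.055334, 9.130000)
after step 4 (δ=0.17, a=1.6): (6.876671, 1.548125, -1.957383, 9.290000)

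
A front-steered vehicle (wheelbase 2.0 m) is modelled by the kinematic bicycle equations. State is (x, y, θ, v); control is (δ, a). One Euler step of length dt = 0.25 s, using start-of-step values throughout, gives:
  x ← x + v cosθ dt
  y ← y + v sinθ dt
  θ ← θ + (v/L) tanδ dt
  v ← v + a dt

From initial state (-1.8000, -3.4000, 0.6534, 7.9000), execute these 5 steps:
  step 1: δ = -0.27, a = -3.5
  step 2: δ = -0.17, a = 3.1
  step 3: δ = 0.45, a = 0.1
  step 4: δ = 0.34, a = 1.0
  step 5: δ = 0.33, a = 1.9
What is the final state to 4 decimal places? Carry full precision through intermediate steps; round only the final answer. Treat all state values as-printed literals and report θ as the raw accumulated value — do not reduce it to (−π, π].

after step 1 (δ=-0.27, a=-3.5): (-0.231807, -2.199418, 0.380101, 7.025000)
after step 2 (δ=-0.17, a=3.1): (1.399094, -1.547824, 0.229365, 7.800000)
after step 3 (δ=0.45, a=0.1): (3.298025, -1.104473, 0.700344, 7.825000)
after step 4 (δ=0.34, a=1.0): (4.793814, 0.156292, 1.046343, 8.075000)
after step 5 (δ=0.33, a=1.9): (5.804683, 1.903718, 1.392079, 8.550000)

(5.8047, 1.9037, 1.3921, 8.5500)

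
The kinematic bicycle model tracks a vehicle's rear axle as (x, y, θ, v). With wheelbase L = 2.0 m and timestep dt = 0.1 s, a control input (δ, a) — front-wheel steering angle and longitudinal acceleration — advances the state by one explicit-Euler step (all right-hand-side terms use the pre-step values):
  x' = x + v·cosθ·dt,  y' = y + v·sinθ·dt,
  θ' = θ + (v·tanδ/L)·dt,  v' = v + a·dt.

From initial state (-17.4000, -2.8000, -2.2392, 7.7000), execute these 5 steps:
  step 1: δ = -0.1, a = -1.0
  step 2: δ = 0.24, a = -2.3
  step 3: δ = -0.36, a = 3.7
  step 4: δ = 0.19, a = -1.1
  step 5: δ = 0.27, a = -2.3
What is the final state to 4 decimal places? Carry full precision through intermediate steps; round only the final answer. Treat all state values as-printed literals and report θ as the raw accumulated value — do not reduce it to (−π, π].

(-19.8034, -5.7435, -2.1435, 7.4000)

after step 1 (δ=-0.1, a=-1.0): (-17.877195, -3.404305, -2.277829, 7.600000)
after step 2 (δ=0.24, a=-2.3): (-18.370876, -3.982128, -2.184837, 7.370000)
after step 3 (δ=-0.36, a=3.7): (-18.795517, -4.584498, -2.323541, 7.740000)
after step 4 (δ=0.19, a=-1.1): (-19.324658, -5.149375, -2.249113, 7.630000)
after step 5 (δ=0.27, a=-2.3): (-19.803427, -5.743469, -2.143530, 7.400000)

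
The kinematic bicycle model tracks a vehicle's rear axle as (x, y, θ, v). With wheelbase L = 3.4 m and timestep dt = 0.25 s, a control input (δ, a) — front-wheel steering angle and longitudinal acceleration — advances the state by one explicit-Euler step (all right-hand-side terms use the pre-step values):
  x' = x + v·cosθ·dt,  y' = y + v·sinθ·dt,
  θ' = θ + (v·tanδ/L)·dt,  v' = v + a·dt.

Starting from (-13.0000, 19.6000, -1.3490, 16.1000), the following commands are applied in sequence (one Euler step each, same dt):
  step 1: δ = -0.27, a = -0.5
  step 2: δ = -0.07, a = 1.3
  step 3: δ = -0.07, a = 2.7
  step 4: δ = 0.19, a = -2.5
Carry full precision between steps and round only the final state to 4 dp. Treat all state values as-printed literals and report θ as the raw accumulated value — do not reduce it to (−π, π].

after step 1 (δ=-0.27, a=-0.5): (-12.114571, 15.673597, -1.676633, 15.975000)
after step 2 (δ=-0.07, a=1.3): (-12.536467, 11.702194, -1.758992, 16.300000)
after step 3 (δ=-0.07, a=2.7): (-13.298844, 7.699144, -1.843026, 16.975000)
after step 4 (δ=0.19, a=-2.5): (-14.439902, 3.611675, -1.602980, 16.350000)

(-14.4399, 3.6117, -1.6030, 16.3500)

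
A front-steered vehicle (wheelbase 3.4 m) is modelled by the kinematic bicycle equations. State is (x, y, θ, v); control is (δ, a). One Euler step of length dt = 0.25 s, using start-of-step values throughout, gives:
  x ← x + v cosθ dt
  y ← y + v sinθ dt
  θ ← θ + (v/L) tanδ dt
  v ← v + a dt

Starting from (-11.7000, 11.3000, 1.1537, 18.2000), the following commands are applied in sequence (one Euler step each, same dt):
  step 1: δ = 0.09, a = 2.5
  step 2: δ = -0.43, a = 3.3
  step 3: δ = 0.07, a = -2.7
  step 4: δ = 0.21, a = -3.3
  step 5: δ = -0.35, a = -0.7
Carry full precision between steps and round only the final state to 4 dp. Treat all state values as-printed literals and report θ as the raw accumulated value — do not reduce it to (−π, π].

(1.2624, 30.0047, 0.5512, 17.9750)

after step 1 (δ=0.09, a=2.5): (-9.856761, 15.459924, 1.274467, 18.825000)
after step 2 (δ=-0.43, a=3.3): (-8.482484, 19.961052, 0.639648, 19.650000)
after step 3 (δ=0.07, a=-2.7): (-4.541157, 22.893389, 0.740953, 18.975000)
after step 4 (δ=0.21, a=-3.3): (-1.041098, 26.095381, 1.038334, 18.150000)
after step 5 (δ=-0.35, a=-0.7): (1.262392, 30.004708, 0.551182, 17.975000)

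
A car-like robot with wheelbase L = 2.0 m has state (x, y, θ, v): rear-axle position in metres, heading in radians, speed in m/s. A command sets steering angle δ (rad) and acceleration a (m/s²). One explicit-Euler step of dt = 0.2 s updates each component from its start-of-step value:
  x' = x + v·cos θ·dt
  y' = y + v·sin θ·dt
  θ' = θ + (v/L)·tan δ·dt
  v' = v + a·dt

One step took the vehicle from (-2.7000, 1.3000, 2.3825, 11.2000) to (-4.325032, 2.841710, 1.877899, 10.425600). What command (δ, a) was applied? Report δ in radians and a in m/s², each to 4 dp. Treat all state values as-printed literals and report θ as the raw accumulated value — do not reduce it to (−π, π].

a = (v'−v)/dt = (-0.774400)/0.2 = -3.8720
Δθ = θ'−θ = -0.504601;  (v·dt/L) = 11.2000·0.2/2.0 = 1.120000
tan δ = Δθ·L/(v·dt) = -0.450537  →  δ = -0.4233

δ = -0.4233, a = -3.8720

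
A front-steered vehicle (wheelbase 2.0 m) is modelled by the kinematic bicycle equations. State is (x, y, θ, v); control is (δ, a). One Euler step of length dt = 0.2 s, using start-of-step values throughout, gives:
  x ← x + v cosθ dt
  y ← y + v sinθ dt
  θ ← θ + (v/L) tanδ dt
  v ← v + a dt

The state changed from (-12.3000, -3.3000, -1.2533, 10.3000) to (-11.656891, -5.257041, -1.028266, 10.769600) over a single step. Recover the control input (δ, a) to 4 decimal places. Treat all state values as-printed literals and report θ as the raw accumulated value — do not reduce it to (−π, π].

a = (v'−v)/dt = (0.469600)/0.2 = 2.3480
Δθ = θ'−θ = 0.225034;  (v·dt/L) = 10.3000·0.2/2.0 = 1.030000
tan δ = Δθ·L/(v·dt) = 0.218480  →  δ = 0.2151

δ = 0.2151, a = 2.3480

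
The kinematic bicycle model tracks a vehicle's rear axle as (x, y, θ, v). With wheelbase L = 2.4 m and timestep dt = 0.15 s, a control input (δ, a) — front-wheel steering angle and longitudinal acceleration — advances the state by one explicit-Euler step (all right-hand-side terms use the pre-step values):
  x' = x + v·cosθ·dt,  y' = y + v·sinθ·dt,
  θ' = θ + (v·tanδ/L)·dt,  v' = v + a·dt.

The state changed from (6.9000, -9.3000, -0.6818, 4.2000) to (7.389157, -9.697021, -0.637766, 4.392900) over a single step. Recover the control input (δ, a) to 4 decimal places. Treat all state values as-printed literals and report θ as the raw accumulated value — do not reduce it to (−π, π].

δ = 0.1662, a = 1.2860

a = (v'−v)/dt = (0.192900)/0.15 = 1.2860
Δθ = θ'−θ = 0.044034;  (v·dt/L) = 4.2000·0.15/2.4 = 0.262500
tan δ = Δθ·L/(v·dt) = 0.167749  →  δ = 0.1662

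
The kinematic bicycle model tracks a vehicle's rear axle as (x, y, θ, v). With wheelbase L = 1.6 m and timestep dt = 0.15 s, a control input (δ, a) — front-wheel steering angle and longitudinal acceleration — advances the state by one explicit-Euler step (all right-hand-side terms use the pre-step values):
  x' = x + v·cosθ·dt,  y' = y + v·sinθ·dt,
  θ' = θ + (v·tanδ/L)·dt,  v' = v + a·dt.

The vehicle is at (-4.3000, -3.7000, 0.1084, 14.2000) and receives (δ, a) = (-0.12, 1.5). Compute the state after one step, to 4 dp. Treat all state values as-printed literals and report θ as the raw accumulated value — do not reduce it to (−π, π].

x' = -4.3000 + 14.2000·cos(0.1084)·0.15 = -2.1825
y' = -3.7000 + 14.2000·sin(0.1084)·0.15 = -3.4696
θ' = 0.1084 + (14.2000/1.6)·tan(-0.12)·0.15 = -0.0521
v' = 14.2000 + 1.5000·0.15 = 14.4250

(-2.1825, -3.4696, -0.0521, 14.4250)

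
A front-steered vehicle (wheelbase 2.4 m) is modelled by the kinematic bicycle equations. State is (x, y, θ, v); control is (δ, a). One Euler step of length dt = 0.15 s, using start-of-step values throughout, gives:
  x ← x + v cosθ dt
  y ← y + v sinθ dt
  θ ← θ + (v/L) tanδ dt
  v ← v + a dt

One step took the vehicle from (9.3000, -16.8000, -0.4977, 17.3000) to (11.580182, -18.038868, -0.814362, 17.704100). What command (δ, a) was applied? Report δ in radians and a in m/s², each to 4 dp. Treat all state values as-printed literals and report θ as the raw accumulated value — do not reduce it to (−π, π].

a = (v'−v)/dt = (0.404100)/0.15 = 2.6940
Δθ = θ'−θ = -0.316662;  (v·dt/L) = 17.3000·0.15/2.4 = 1.081250
tan δ = Δθ·L/(v·dt) = -0.292867  →  δ = -0.2849

δ = -0.2849, a = 2.6940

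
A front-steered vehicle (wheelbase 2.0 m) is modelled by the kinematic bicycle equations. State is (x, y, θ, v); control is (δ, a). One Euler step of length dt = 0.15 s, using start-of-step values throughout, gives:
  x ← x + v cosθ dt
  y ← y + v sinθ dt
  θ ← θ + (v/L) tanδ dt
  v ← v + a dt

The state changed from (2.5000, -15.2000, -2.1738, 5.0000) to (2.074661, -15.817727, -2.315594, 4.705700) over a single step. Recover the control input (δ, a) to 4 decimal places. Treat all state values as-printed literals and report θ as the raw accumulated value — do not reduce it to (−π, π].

a = (v'−v)/dt = (-0.294300)/0.15 = -1.9620
Δθ = θ'−θ = -0.141794;  (v·dt/L) = 5.0000·0.15/2.0 = 0.375000
tan δ = Δθ·L/(v·dt) = -0.378117  →  δ = -0.3615

δ = -0.3615, a = -1.9620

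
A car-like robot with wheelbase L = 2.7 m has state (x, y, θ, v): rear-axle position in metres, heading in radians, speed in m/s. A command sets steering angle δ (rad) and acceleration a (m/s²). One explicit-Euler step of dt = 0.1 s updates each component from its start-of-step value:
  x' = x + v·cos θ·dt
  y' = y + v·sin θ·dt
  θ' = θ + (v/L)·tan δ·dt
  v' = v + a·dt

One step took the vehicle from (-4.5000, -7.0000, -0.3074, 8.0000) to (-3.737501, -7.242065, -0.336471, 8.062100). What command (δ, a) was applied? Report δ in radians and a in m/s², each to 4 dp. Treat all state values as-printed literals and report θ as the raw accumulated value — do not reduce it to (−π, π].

a = (v'−v)/dt = (0.062100)/0.1 = 0.6210
Δθ = θ'−θ = -0.029071;  (v·dt/L) = 8.0000·0.1/2.7 = 0.296296
tan δ = Δθ·L/(v·dt) = -0.098115  →  δ = -0.0978

δ = -0.0978, a = 0.6210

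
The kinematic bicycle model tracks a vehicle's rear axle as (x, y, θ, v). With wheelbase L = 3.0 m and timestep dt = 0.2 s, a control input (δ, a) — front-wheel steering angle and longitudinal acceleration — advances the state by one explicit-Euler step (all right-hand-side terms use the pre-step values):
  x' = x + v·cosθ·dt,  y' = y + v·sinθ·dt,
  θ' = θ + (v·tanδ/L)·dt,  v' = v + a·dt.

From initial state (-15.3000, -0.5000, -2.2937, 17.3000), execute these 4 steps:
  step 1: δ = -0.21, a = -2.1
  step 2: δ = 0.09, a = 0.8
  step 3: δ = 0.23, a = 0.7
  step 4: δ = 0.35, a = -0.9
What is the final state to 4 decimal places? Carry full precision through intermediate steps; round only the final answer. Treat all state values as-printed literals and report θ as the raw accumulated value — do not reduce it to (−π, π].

after step 1 (δ=-0.21, a=-2.1): (-17.589015, -3.094612, -2.539524, 16.880000)
after step 2 (δ=0.09, a=0.8): (-20.371399, -5.006604, -2.437970, 17.040000)
after step 3 (δ=0.23, a=0.7): (-22.970010, -7.211527, -2.171983, 17.180000)
after step 4 (δ=0.35, a=-0.9): (-24.913486, -10.045075, -1.753904, 17.000000)

(-24.9135, -10.0451, -1.7539, 17.0000)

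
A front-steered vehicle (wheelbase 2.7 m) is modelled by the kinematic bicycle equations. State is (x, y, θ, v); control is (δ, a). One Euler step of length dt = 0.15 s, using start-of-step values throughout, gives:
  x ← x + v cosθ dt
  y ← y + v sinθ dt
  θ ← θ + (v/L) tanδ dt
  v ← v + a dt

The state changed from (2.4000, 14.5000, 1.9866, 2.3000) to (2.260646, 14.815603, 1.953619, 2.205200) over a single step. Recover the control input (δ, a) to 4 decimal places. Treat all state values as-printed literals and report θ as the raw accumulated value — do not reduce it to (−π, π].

δ = -0.2526, a = -0.6320

a = (v'−v)/dt = (-0.094800)/0.15 = -0.6320
Δθ = θ'−θ = -0.032981;  (v·dt/L) = 2.3000·0.15/2.7 = 0.127778
tan δ = Δθ·L/(v·dt) = -0.258112  →  δ = -0.2526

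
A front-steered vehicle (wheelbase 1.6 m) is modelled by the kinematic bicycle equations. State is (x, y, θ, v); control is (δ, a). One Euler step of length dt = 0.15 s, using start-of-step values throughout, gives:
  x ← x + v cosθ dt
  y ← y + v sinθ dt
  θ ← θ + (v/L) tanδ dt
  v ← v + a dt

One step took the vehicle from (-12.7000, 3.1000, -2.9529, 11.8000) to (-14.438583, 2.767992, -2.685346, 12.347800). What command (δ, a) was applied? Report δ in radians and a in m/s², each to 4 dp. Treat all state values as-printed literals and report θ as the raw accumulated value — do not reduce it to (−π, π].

δ = 0.2373, a = 3.6520

a = (v'−v)/dt = (0.547800)/0.15 = 3.6520
Δθ = θ'−θ = 0.267554;  (v·dt/L) = 11.8000·0.15/1.6 = 1.106250
tan δ = Δθ·L/(v·dt) = 0.241857  →  δ = 0.2373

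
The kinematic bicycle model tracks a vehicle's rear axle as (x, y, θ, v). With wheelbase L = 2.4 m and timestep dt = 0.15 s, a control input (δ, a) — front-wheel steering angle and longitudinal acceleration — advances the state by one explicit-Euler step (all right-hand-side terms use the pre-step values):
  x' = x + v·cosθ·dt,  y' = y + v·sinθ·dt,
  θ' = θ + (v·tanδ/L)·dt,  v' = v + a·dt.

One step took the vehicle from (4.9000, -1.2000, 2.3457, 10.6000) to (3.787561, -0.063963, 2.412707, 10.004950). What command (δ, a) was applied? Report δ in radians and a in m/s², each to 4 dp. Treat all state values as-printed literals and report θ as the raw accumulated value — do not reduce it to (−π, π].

a = (v'−v)/dt = (-0.595050)/0.15 = -3.9670
Δθ = θ'−θ = 0.067007;  (v·dt/L) = 10.6000·0.15/2.4 = 0.662500
tan δ = Δθ·L/(v·dt) = 0.101143  →  δ = 0.1008

δ = 0.1008, a = -3.9670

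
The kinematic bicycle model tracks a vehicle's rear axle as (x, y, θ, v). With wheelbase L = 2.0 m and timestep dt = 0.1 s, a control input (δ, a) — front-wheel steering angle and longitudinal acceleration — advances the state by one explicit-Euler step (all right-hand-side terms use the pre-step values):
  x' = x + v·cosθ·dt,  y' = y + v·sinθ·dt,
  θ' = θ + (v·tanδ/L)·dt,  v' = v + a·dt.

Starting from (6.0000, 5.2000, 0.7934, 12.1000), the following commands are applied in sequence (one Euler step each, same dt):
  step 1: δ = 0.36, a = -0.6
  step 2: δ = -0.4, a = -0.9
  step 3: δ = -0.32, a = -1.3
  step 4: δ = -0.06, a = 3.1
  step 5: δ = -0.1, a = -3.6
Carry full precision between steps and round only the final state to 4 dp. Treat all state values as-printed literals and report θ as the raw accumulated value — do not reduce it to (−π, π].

(10.3791, 9.1709, 0.4722, 11.7700)

after step 1 (δ=0.36, a=-0.6): (6.848726, 6.062418, 1.021124, 12.040000)
after step 2 (δ=-0.4, a=-0.9): (7.477705, 7.089064, 0.766602, 11.950000)
after step 3 (δ=-0.32, a=-1.3): (8.338430, 7.918025, 0.568597, 11.820000)
after step 4 (δ=-0.06, a=3.1): (9.334451, 8.554474, 0.533094, 12.130000)
after step 5 (δ=-0.1, a=-3.6): (10.379133, 9.170921, 0.472241, 11.770000)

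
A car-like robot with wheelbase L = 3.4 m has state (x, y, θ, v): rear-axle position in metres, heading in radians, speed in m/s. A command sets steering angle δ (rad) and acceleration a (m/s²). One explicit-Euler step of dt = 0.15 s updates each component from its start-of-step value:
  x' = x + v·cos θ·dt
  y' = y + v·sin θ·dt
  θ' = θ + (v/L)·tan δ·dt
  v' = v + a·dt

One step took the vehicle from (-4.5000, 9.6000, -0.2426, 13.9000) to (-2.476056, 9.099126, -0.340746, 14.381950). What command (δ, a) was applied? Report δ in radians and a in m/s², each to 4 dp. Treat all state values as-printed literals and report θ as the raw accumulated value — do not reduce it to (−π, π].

δ = -0.1587, a = 3.2130

a = (v'−v)/dt = (0.481950)/0.15 = 3.2130
Δθ = θ'−θ = -0.098146;  (v·dt/L) = 13.9000·0.15/3.4 = 0.613235
tan δ = Δθ·L/(v·dt) = -0.160046  →  δ = -0.1587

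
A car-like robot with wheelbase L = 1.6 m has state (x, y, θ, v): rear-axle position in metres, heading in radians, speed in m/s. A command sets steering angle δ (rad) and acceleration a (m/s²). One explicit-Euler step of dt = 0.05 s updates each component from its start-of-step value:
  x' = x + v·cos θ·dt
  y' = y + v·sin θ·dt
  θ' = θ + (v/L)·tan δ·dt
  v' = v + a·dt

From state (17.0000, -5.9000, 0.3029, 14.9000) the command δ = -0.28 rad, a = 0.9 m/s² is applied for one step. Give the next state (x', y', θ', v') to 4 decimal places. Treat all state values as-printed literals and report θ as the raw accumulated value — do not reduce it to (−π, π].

x' = 17.0000 + 14.9000·cos(0.3029)·0.05 = 17.7111
y' = -5.9000 + 14.9000·sin(0.3029)·0.05 = -5.6778
θ' = 0.3029 + (14.9000/1.6)·tan(-0.28)·0.05 = 0.1690
v' = 14.9000 + 0.9000·0.05 = 14.9450

(17.7111, -5.6778, 0.1690, 14.9450)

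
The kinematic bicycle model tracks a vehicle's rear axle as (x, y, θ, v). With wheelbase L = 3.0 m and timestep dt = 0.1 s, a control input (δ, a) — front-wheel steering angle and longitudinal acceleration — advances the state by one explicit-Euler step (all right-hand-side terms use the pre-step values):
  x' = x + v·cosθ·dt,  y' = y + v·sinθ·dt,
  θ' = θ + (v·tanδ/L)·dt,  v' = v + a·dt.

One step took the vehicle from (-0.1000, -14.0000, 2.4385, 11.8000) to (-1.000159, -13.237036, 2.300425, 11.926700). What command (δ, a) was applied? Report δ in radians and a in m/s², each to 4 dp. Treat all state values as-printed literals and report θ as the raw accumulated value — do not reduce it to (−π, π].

δ = -0.3376, a = 1.2670

a = (v'−v)/dt = (0.126700)/0.1 = 1.2670
Δθ = θ'−θ = -0.138075;  (v·dt/L) = 11.8000·0.1/3.0 = 0.393333
tan δ = Δθ·L/(v·dt) = -0.351038  →  δ = -0.3376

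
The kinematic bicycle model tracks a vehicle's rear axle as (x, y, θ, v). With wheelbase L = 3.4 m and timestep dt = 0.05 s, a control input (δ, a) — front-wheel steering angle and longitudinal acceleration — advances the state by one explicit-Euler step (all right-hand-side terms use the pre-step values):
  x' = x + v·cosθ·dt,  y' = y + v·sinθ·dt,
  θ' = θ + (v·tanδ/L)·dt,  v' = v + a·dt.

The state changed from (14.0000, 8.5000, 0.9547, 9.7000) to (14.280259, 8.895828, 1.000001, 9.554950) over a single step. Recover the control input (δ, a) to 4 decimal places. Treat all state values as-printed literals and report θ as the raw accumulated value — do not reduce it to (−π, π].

δ = 0.3075, a = -2.9010

a = (v'−v)/dt = (-0.145050)/0.05 = -2.9010
Δθ = θ'−θ = 0.045301;  (v·dt/L) = 9.7000·0.05/3.4 = 0.142647
tan δ = Δθ·L/(v·dt) = 0.317574  →  δ = 0.3075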